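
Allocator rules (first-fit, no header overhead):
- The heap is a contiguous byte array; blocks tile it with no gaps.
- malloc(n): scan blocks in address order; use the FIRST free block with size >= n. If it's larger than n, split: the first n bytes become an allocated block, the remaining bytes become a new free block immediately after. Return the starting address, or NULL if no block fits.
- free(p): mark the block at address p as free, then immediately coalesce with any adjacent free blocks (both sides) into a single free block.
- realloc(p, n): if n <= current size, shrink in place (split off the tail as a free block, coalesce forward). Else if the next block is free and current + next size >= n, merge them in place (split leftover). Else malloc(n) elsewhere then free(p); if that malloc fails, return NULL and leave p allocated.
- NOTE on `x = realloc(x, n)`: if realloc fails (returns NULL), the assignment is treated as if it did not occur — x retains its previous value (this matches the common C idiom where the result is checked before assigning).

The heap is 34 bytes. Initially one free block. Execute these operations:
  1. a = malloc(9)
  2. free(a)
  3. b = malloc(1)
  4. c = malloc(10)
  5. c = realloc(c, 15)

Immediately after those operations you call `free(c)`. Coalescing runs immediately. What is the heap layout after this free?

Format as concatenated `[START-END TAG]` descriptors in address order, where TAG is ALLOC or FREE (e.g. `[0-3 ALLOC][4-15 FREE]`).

Answer: [0-0 ALLOC][1-33 FREE]

Derivation:
Op 1: a = malloc(9) -> a = 0; heap: [0-8 ALLOC][9-33 FREE]
Op 2: free(a) -> (freed a); heap: [0-33 FREE]
Op 3: b = malloc(1) -> b = 0; heap: [0-0 ALLOC][1-33 FREE]
Op 4: c = malloc(10) -> c = 1; heap: [0-0 ALLOC][1-10 ALLOC][11-33 FREE]
Op 5: c = realloc(c, 15) -> c = 1; heap: [0-0 ALLOC][1-15 ALLOC][16-33 FREE]
free(c): c = 1 -> block [1-15 ALLOC]; mark free, coalesce with adjacent free neighbors -> [0-0 ALLOC][1-33 FREE]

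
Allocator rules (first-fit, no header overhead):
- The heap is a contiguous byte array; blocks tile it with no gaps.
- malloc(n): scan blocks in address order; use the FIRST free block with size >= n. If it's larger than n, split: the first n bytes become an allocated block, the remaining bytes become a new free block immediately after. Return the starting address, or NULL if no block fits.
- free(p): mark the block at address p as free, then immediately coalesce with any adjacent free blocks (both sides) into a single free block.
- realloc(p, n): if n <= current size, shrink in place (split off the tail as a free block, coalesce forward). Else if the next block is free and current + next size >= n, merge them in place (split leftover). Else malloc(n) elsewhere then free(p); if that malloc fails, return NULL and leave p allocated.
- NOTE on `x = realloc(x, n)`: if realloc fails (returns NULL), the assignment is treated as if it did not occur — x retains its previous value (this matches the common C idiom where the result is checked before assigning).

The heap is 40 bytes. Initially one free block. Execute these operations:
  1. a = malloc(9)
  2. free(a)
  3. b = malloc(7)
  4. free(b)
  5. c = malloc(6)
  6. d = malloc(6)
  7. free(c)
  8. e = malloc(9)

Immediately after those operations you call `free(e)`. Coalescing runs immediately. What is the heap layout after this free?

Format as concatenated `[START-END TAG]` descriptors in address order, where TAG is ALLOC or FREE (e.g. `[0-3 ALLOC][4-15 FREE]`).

Op 1: a = malloc(9) -> a = 0; heap: [0-8 ALLOC][9-39 FREE]
Op 2: free(a) -> (freed a); heap: [0-39 FREE]
Op 3: b = malloc(7) -> b = 0; heap: [0-6 ALLOC][7-39 FREE]
Op 4: free(b) -> (freed b); heap: [0-39 FREE]
Op 5: c = malloc(6) -> c = 0; heap: [0-5 ALLOC][6-39 FREE]
Op 6: d = malloc(6) -> d = 6; heap: [0-5 ALLOC][6-11 ALLOC][12-39 FREE]
Op 7: free(c) -> (freed c); heap: [0-5 FREE][6-11 ALLOC][12-39 FREE]
Op 8: e = malloc(9) -> e = 12; heap: [0-5 FREE][6-11 ALLOC][12-20 ALLOC][21-39 FREE]
free(e): e = 12 -> block [12-20 ALLOC]; mark free, coalesce with adjacent free neighbors -> [0-5 FREE][6-11 ALLOC][12-39 FREE]

Answer: [0-5 FREE][6-11 ALLOC][12-39 FREE]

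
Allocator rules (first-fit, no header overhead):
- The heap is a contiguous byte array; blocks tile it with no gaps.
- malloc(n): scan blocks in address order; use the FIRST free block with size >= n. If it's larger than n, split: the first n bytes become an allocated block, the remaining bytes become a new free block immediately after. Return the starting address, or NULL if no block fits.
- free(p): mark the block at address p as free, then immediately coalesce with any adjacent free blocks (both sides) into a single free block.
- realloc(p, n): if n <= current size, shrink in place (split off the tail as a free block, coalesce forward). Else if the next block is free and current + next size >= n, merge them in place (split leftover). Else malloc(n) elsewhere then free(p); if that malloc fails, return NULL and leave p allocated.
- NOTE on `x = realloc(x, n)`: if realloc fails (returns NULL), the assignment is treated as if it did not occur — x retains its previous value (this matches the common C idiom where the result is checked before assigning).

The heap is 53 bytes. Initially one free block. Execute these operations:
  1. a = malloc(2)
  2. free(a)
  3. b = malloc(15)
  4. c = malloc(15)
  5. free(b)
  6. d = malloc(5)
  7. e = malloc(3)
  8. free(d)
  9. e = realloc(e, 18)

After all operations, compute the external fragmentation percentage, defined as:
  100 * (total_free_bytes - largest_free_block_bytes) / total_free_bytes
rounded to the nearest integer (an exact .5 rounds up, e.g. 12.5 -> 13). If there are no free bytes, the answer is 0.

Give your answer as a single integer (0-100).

Answer: 25

Derivation:
Op 1: a = malloc(2) -> a = 0; heap: [0-1 ALLOC][2-52 FREE]
Op 2: free(a) -> (freed a); heap: [0-52 FREE]
Op 3: b = malloc(15) -> b = 0; heap: [0-14 ALLOC][15-52 FREE]
Op 4: c = malloc(15) -> c = 15; heap: [0-14 ALLOC][15-29 ALLOC][30-52 FREE]
Op 5: free(b) -> (freed b); heap: [0-14 FREE][15-29 ALLOC][30-52 FREE]
Op 6: d = malloc(5) -> d = 0; heap: [0-4 ALLOC][5-14 FREE][15-29 ALLOC][30-52 FREE]
Op 7: e = malloc(3) -> e = 5; heap: [0-4 ALLOC][5-7 ALLOC][8-14 FREE][15-29 ALLOC][30-52 FREE]
Op 8: free(d) -> (freed d); heap: [0-4 FREE][5-7 ALLOC][8-14 FREE][15-29 ALLOC][30-52 FREE]
Op 9: e = realloc(e, 18) -> e = 30; heap: [0-14 FREE][15-29 ALLOC][30-47 ALLOC][48-52 FREE]
Free blocks: [15 5] total_free=20 largest=15 -> 100*(20-15)/20 = 500/20 = 25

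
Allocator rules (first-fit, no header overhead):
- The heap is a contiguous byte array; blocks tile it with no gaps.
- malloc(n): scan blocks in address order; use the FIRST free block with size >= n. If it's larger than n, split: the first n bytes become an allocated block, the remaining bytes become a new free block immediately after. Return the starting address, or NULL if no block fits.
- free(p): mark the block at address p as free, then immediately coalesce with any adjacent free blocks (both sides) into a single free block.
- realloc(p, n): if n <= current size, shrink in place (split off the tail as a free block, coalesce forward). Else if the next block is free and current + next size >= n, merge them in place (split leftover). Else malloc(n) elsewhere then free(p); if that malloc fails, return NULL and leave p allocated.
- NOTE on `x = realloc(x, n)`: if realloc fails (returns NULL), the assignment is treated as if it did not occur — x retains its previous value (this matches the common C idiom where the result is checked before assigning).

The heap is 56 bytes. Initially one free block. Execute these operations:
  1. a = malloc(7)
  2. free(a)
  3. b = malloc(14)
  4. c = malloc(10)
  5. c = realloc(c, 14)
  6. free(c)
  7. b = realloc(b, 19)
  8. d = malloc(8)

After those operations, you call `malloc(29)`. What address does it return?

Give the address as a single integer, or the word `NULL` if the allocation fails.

Answer: 27

Derivation:
Op 1: a = malloc(7) -> a = 0; heap: [0-6 ALLOC][7-55 FREE]
Op 2: free(a) -> (freed a); heap: [0-55 FREE]
Op 3: b = malloc(14) -> b = 0; heap: [0-13 ALLOC][14-55 FREE]
Op 4: c = malloc(10) -> c = 14; heap: [0-13 ALLOC][14-23 ALLOC][24-55 FREE]
Op 5: c = realloc(c, 14) -> c = 14; heap: [0-13 ALLOC][14-27 ALLOC][28-55 FREE]
Op 6: free(c) -> (freed c); heap: [0-13 ALLOC][14-55 FREE]
Op 7: b = realloc(b, 19) -> b = 0; heap: [0-18 ALLOC][19-55 FREE]
Op 8: d = malloc(8) -> d = 19; heap: [0-18 ALLOC][19-26 ALLOC][27-55 FREE]
malloc(29): first-fit scan over [0-18 ALLOC][19-26 ALLOC][27-55 FREE] -> 27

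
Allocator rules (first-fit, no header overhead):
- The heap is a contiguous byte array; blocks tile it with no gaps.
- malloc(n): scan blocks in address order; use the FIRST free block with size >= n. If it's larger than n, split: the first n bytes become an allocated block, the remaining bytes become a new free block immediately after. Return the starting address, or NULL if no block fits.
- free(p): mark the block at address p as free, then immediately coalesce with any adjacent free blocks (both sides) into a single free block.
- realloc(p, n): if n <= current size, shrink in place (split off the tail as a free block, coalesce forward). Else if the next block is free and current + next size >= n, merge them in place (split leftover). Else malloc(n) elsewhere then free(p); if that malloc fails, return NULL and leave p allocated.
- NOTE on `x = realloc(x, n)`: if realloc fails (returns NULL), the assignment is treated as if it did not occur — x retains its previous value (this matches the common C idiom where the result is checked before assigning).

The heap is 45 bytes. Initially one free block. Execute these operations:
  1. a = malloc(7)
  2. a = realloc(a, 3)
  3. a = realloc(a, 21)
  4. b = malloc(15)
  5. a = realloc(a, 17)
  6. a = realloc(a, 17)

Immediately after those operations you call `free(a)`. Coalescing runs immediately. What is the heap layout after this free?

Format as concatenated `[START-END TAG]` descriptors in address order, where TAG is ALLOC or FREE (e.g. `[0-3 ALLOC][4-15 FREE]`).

Answer: [0-20 FREE][21-35 ALLOC][36-44 FREE]

Derivation:
Op 1: a = malloc(7) -> a = 0; heap: [0-6 ALLOC][7-44 FREE]
Op 2: a = realloc(a, 3) -> a = 0; heap: [0-2 ALLOC][3-44 FREE]
Op 3: a = realloc(a, 21) -> a = 0; heap: [0-20 ALLOC][21-44 FREE]
Op 4: b = malloc(15) -> b = 21; heap: [0-20 ALLOC][21-35 ALLOC][36-44 FREE]
Op 5: a = realloc(a, 17) -> a = 0; heap: [0-16 ALLOC][17-20 FREE][21-35 ALLOC][36-44 FREE]
Op 6: a = realloc(a, 17) -> a = 0; heap: [0-16 ALLOC][17-20 FREE][21-35 ALLOC][36-44 FREE]
free(a): a = 0 -> block [0-16 ALLOC]; mark free, coalesce with adjacent free neighbors -> [0-20 FREE][21-35 ALLOC][36-44 FREE]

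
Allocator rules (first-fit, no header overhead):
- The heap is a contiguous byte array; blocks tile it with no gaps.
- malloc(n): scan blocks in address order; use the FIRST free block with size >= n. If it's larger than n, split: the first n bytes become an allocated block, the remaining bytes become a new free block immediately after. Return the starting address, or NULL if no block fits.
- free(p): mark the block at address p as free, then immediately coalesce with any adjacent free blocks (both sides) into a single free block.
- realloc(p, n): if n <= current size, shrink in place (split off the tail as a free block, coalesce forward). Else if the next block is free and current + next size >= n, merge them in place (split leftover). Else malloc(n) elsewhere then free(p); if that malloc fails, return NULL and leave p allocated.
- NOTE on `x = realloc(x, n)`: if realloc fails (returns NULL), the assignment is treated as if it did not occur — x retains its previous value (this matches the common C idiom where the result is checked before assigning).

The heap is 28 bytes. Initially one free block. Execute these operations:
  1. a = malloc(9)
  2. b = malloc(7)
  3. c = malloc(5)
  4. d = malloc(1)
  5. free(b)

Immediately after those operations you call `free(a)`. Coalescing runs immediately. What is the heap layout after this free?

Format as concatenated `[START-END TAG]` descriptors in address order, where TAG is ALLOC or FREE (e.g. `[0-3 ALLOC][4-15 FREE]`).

Op 1: a = malloc(9) -> a = 0; heap: [0-8 ALLOC][9-27 FREE]
Op 2: b = malloc(7) -> b = 9; heap: [0-8 ALLOC][9-15 ALLOC][16-27 FREE]
Op 3: c = malloc(5) -> c = 16; heap: [0-8 ALLOC][9-15 ALLOC][16-20 ALLOC][21-27 FREE]
Op 4: d = malloc(1) -> d = 21; heap: [0-8 ALLOC][9-15 ALLOC][16-20 ALLOC][21-21 ALLOC][22-27 FREE]
Op 5: free(b) -> (freed b); heap: [0-8 ALLOC][9-15 FREE][16-20 ALLOC][21-21 ALLOC][22-27 FREE]
free(a): a = 0 -> block [0-8 ALLOC]; mark free, coalesce with adjacent free neighbors -> [0-15 FREE][16-20 ALLOC][21-21 ALLOC][22-27 FREE]

Answer: [0-15 FREE][16-20 ALLOC][21-21 ALLOC][22-27 FREE]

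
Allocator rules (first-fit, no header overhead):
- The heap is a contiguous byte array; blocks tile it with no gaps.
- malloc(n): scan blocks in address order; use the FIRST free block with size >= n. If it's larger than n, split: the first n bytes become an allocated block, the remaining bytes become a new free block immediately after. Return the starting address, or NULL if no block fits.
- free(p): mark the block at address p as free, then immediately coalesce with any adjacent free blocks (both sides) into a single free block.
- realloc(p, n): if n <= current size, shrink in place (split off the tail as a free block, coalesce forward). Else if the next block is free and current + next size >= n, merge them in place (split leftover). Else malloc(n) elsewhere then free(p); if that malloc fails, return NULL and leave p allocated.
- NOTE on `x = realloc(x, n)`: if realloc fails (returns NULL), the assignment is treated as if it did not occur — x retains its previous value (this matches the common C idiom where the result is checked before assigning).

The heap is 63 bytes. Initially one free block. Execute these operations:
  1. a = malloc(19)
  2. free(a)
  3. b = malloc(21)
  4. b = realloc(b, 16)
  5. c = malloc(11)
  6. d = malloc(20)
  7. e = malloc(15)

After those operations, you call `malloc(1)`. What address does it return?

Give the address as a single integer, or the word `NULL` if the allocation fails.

Answer: 62

Derivation:
Op 1: a = malloc(19) -> a = 0; heap: [0-18 ALLOC][19-62 FREE]
Op 2: free(a) -> (freed a); heap: [0-62 FREE]
Op 3: b = malloc(21) -> b = 0; heap: [0-20 ALLOC][21-62 FREE]
Op 4: b = realloc(b, 16) -> b = 0; heap: [0-15 ALLOC][16-62 FREE]
Op 5: c = malloc(11) -> c = 16; heap: [0-15 ALLOC][16-26 ALLOC][27-62 FREE]
Op 6: d = malloc(20) -> d = 27; heap: [0-15 ALLOC][16-26 ALLOC][27-46 ALLOC][47-62 FREE]
Op 7: e = malloc(15) -> e = 47; heap: [0-15 ALLOC][16-26 ALLOC][27-46 ALLOC][47-61 ALLOC][62-62 FREE]
malloc(1): first-fit scan over [0-15 ALLOC][16-26 ALLOC][27-46 ALLOC][47-61 ALLOC][62-62 FREE] -> 62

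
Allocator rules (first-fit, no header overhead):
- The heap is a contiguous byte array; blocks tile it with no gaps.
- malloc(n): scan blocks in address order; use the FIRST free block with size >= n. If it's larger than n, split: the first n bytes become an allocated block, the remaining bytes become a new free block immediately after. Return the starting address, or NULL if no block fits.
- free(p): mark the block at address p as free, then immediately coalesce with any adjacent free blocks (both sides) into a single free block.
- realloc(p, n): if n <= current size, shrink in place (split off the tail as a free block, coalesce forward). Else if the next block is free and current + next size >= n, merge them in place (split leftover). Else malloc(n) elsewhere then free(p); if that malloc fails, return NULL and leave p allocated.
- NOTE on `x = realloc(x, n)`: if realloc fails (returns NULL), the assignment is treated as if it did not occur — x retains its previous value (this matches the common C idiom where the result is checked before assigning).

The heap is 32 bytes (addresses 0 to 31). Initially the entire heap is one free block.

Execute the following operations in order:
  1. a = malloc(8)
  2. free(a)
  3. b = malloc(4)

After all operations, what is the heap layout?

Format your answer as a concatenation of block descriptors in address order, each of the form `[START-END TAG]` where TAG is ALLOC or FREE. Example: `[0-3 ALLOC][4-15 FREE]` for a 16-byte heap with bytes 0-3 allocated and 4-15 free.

Answer: [0-3 ALLOC][4-31 FREE]

Derivation:
Op 1: a = malloc(8) -> a = 0; heap: [0-7 ALLOC][8-31 FREE]
Op 2: free(a) -> (freed a); heap: [0-31 FREE]
Op 3: b = malloc(4) -> b = 0; heap: [0-3 ALLOC][4-31 FREE]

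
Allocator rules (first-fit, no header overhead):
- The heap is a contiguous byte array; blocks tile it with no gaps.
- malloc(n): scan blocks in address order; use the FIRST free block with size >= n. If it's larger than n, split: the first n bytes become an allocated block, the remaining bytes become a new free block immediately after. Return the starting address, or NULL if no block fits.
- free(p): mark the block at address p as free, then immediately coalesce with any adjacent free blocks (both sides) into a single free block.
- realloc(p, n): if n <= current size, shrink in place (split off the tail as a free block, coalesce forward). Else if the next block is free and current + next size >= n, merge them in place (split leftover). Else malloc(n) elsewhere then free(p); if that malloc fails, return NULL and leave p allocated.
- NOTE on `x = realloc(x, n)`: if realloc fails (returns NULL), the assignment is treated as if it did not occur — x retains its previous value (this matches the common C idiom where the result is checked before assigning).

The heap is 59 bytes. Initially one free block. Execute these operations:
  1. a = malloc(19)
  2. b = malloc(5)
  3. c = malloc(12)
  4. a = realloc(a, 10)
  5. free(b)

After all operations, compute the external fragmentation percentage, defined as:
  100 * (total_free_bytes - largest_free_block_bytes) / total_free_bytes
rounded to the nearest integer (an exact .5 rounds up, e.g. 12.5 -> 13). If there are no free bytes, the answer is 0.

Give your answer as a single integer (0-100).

Answer: 38

Derivation:
Op 1: a = malloc(19) -> a = 0; heap: [0-18 ALLOC][19-58 FREE]
Op 2: b = malloc(5) -> b = 19; heap: [0-18 ALLOC][19-23 ALLOC][24-58 FREE]
Op 3: c = malloc(12) -> c = 24; heap: [0-18 ALLOC][19-23 ALLOC][24-35 ALLOC][36-58 FREE]
Op 4: a = realloc(a, 10) -> a = 0; heap: [0-9 ALLOC][10-18 FREE][19-23 ALLOC][24-35 ALLOC][36-58 FREE]
Op 5: free(b) -> (freed b); heap: [0-9 ALLOC][10-23 FREE][24-35 ALLOC][36-58 FREE]
Free blocks: [14 23] total_free=37 largest=23 -> 100*(37-23)/37 = 1400/37 ≈ 37.838 -> rounds to 38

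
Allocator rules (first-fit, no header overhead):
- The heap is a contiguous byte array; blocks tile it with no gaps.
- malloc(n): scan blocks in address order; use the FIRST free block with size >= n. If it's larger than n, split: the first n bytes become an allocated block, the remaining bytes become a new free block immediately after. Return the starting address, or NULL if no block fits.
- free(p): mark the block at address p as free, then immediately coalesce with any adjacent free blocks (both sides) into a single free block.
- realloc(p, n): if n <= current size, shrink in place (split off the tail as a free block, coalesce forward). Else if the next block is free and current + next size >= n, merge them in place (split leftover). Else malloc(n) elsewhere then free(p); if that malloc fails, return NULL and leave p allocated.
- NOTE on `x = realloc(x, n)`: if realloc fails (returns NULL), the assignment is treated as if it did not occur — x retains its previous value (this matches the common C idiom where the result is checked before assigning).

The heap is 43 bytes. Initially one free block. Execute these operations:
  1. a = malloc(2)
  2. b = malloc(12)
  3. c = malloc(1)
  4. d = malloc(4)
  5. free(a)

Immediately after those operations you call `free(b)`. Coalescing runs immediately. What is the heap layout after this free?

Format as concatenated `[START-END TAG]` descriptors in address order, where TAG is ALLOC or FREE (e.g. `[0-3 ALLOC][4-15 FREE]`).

Answer: [0-13 FREE][14-14 ALLOC][15-18 ALLOC][19-42 FREE]

Derivation:
Op 1: a = malloc(2) -> a = 0; heap: [0-1 ALLOC][2-42 FREE]
Op 2: b = malloc(12) -> b = 2; heap: [0-1 ALLOC][2-13 ALLOC][14-42 FREE]
Op 3: c = malloc(1) -> c = 14; heap: [0-1 ALLOC][2-13 ALLOC][14-14 ALLOC][15-42 FREE]
Op 4: d = malloc(4) -> d = 15; heap: [0-1 ALLOC][2-13 ALLOC][14-14 ALLOC][15-18 ALLOC][19-42 FREE]
Op 5: free(a) -> (freed a); heap: [0-1 FREE][2-13 ALLOC][14-14 ALLOC][15-18 ALLOC][19-42 FREE]
free(b): b = 2 -> block [2-13 ALLOC]; mark free, coalesce with adjacent free neighbors -> [0-13 FREE][14-14 ALLOC][15-18 ALLOC][19-42 FREE]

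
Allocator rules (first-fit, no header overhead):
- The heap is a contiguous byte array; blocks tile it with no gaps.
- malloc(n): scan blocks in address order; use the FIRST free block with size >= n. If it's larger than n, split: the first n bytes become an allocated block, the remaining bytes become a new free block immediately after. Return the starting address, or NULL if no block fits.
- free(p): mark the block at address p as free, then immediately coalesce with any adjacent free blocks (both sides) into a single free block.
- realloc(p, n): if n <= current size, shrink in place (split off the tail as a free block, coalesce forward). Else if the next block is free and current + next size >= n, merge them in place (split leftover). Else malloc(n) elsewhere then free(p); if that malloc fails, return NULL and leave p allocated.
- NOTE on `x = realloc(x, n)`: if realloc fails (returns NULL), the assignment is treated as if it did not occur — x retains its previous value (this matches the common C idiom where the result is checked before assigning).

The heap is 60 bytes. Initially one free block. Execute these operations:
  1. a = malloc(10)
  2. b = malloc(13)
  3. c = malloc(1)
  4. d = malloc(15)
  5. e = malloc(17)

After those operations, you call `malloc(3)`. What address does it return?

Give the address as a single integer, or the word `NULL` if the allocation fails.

Answer: 56

Derivation:
Op 1: a = malloc(10) -> a = 0; heap: [0-9 ALLOC][10-59 FREE]
Op 2: b = malloc(13) -> b = 10; heap: [0-9 ALLOC][10-22 ALLOC][23-59 FREE]
Op 3: c = malloc(1) -> c = 23; heap: [0-9 ALLOC][10-22 ALLOC][23-23 ALLOC][24-59 FREE]
Op 4: d = malloc(15) -> d = 24; heap: [0-9 ALLOC][10-22 ALLOC][23-23 ALLOC][24-38 ALLOC][39-59 FREE]
Op 5: e = malloc(17) -> e = 39; heap: [0-9 ALLOC][10-22 ALLOC][23-23 ALLOC][24-38 ALLOC][39-55 ALLOC][56-59 FREE]
malloc(3): first-fit scan over [0-9 ALLOC][10-22 ALLOC][23-23 ALLOC][24-38 ALLOC][39-55 ALLOC][56-59 FREE] -> 56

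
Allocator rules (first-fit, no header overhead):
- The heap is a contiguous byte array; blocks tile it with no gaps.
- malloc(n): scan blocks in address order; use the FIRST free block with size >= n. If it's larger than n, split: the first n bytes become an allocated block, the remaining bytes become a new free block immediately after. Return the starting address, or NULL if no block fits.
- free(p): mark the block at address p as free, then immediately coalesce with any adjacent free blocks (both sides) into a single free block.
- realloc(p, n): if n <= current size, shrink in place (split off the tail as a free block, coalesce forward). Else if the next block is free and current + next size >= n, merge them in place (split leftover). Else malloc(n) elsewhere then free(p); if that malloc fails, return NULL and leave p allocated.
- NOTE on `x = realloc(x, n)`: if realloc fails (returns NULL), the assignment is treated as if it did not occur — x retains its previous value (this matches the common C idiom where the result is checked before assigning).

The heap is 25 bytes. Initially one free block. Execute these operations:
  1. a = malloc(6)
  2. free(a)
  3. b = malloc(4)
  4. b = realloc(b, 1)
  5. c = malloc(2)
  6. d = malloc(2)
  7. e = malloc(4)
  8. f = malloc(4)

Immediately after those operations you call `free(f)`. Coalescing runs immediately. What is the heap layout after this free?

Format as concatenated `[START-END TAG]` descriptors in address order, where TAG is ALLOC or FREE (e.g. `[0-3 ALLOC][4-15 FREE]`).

Answer: [0-0 ALLOC][1-2 ALLOC][3-4 ALLOC][5-8 ALLOC][9-24 FREE]

Derivation:
Op 1: a = malloc(6) -> a = 0; heap: [0-5 ALLOC][6-24 FREE]
Op 2: free(a) -> (freed a); heap: [0-24 FREE]
Op 3: b = malloc(4) -> b = 0; heap: [0-3 ALLOC][4-24 FREE]
Op 4: b = realloc(b, 1) -> b = 0; heap: [0-0 ALLOC][1-24 FREE]
Op 5: c = malloc(2) -> c = 1; heap: [0-0 ALLOC][1-2 ALLOC][3-24 FREE]
Op 6: d = malloc(2) -> d = 3; heap: [0-0 ALLOC][1-2 ALLOC][3-4 ALLOC][5-24 FREE]
Op 7: e = malloc(4) -> e = 5; heap: [0-0 ALLOC][1-2 ALLOC][3-4 ALLOC][5-8 ALLOC][9-24 FREE]
Op 8: f = malloc(4) -> f = 9; heap: [0-0 ALLOC][1-2 ALLOC][3-4 ALLOC][5-8 ALLOC][9-12 ALLOC][13-24 FREE]
free(f): f = 9 -> block [9-12 ALLOC]; mark free, coalesce with adjacent free neighbors -> [0-0 ALLOC][1-2 ALLOC][3-4 ALLOC][5-8 ALLOC][9-24 FREE]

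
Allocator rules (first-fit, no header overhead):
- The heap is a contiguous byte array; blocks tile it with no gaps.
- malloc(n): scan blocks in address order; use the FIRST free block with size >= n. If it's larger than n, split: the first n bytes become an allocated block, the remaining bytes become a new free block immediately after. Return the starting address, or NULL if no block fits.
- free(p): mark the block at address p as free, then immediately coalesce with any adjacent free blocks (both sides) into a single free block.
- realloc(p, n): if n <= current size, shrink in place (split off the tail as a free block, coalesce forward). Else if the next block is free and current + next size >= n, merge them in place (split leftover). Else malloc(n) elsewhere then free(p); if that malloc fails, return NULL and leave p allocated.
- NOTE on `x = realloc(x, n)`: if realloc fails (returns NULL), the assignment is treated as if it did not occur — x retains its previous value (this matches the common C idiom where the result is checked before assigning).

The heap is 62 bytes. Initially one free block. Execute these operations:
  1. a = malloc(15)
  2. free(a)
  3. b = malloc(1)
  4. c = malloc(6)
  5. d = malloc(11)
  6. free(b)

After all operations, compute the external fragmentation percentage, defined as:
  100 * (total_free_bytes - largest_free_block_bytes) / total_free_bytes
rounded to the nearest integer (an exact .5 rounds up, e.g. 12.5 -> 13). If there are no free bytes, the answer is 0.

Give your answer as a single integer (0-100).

Answer: 2

Derivation:
Op 1: a = malloc(15) -> a = 0; heap: [0-14 ALLOC][15-61 FREE]
Op 2: free(a) -> (freed a); heap: [0-61 FREE]
Op 3: b = malloc(1) -> b = 0; heap: [0-0 ALLOC][1-61 FREE]
Op 4: c = malloc(6) -> c = 1; heap: [0-0 ALLOC][1-6 ALLOC][7-61 FREE]
Op 5: d = malloc(11) -> d = 7; heap: [0-0 ALLOC][1-6 ALLOC][7-17 ALLOC][18-61 FREE]
Op 6: free(b) -> (freed b); heap: [0-0 FREE][1-6 ALLOC][7-17 ALLOC][18-61 FREE]
Free blocks: [1 44] total_free=45 largest=44 -> 100*(45-44)/45 = 100/45 ≈ 2.222 -> rounds to 2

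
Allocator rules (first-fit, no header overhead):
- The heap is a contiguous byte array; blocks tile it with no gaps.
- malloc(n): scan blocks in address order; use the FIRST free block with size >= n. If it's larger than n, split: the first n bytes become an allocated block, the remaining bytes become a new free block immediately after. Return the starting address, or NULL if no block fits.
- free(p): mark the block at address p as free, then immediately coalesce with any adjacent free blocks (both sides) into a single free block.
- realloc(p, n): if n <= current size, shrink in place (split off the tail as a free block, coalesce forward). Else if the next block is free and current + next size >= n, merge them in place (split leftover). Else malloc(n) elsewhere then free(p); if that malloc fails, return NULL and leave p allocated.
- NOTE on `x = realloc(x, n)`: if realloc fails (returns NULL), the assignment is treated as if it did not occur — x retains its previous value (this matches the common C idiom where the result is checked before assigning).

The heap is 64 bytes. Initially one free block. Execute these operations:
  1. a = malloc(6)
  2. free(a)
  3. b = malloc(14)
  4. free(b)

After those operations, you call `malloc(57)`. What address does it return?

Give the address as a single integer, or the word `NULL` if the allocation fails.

Op 1: a = malloc(6) -> a = 0; heap: [0-5 ALLOC][6-63 FREE]
Op 2: free(a) -> (freed a); heap: [0-63 FREE]
Op 3: b = malloc(14) -> b = 0; heap: [0-13 ALLOC][14-63 FREE]
Op 4: free(b) -> (freed b); heap: [0-63 FREE]
malloc(57): first-fit scan over [0-63 FREE] -> 0

Answer: 0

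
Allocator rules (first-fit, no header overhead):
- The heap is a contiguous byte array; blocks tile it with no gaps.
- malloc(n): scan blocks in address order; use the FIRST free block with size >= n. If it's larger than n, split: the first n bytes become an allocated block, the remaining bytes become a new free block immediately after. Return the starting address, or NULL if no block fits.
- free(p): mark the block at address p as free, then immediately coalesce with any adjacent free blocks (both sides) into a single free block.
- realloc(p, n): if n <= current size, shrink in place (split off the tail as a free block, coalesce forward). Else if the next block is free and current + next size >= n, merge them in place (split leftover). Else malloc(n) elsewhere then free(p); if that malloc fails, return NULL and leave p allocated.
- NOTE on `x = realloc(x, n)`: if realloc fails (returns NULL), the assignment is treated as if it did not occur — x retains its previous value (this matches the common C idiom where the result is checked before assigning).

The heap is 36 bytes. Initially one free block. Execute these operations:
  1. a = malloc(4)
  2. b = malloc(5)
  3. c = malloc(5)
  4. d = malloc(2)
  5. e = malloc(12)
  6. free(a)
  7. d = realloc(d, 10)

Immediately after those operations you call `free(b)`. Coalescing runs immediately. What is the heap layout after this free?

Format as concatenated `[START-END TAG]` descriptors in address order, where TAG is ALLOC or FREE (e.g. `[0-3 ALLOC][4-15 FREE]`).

Answer: [0-8 FREE][9-13 ALLOC][14-15 ALLOC][16-27 ALLOC][28-35 FREE]

Derivation:
Op 1: a = malloc(4) -> a = 0; heap: [0-3 ALLOC][4-35 FREE]
Op 2: b = malloc(5) -> b = 4; heap: [0-3 ALLOC][4-8 ALLOC][9-35 FREE]
Op 3: c = malloc(5) -> c = 9; heap: [0-3 ALLOC][4-8 ALLOC][9-13 ALLOC][14-35 FREE]
Op 4: d = malloc(2) -> d = 14; heap: [0-3 ALLOC][4-8 ALLOC][9-13 ALLOC][14-15 ALLOC][16-35 FREE]
Op 5: e = malloc(12) -> e = 16; heap: [0-3 ALLOC][4-8 ALLOC][9-13 ALLOC][14-15 ALLOC][16-27 ALLOC][28-35 FREE]
Op 6: free(a) -> (freed a); heap: [0-3 FREE][4-8 ALLOC][9-13 ALLOC][14-15 ALLOC][16-27 ALLOC][28-35 FREE]
Op 7: d = realloc(d, 10) -> NULL (d unchanged); heap: [0-3 FREE][4-8 ALLOC][9-13 ALLOC][14-15 ALLOC][16-27 ALLOC][28-35 FREE]
free(b): b = 4 -> block [4-8 ALLOC]; mark free, coalesce with adjacent free neighbors -> [0-8 FREE][9-13 ALLOC][14-15 ALLOC][16-27 ALLOC][28-35 FREE]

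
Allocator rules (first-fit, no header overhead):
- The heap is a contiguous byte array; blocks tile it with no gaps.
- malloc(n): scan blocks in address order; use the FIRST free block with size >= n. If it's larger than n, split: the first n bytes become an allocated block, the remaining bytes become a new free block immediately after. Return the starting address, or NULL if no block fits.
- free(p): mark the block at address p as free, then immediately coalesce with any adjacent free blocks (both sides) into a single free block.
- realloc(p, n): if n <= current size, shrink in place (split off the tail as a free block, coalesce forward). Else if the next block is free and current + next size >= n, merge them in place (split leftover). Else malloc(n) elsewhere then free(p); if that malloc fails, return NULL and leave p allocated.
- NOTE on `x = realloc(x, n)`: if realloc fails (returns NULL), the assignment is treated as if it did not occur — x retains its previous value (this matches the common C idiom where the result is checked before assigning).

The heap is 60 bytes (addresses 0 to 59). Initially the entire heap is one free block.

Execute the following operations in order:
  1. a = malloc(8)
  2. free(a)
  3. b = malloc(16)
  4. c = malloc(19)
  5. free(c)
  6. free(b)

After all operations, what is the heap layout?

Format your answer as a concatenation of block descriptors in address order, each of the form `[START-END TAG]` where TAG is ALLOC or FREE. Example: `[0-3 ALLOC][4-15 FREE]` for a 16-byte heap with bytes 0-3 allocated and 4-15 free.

Answer: [0-59 FREE]

Derivation:
Op 1: a = malloc(8) -> a = 0; heap: [0-7 ALLOC][8-59 FREE]
Op 2: free(a) -> (freed a); heap: [0-59 FREE]
Op 3: b = malloc(16) -> b = 0; heap: [0-15 ALLOC][16-59 FREE]
Op 4: c = malloc(19) -> c = 16; heap: [0-15 ALLOC][16-34 ALLOC][35-59 FREE]
Op 5: free(c) -> (freed c); heap: [0-15 ALLOC][16-59 FREE]
Op 6: free(b) -> (freed b); heap: [0-59 FREE]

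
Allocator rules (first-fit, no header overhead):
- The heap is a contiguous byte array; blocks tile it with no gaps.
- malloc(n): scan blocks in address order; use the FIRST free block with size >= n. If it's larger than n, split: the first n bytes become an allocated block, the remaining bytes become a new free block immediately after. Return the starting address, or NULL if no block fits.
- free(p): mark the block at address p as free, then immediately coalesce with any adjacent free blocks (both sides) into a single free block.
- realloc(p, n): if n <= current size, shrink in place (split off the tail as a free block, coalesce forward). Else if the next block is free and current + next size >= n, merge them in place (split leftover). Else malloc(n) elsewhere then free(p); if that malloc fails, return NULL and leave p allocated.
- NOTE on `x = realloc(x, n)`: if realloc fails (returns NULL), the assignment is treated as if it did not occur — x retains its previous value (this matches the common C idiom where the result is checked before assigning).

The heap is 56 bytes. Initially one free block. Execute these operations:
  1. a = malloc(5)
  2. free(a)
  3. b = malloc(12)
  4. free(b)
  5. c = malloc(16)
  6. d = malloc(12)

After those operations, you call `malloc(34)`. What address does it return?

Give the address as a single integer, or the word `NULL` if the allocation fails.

Answer: NULL

Derivation:
Op 1: a = malloc(5) -> a = 0; heap: [0-4 ALLOC][5-55 FREE]
Op 2: free(a) -> (freed a); heap: [0-55 FREE]
Op 3: b = malloc(12) -> b = 0; heap: [0-11 ALLOC][12-55 FREE]
Op 4: free(b) -> (freed b); heap: [0-55 FREE]
Op 5: c = malloc(16) -> c = 0; heap: [0-15 ALLOC][16-55 FREE]
Op 6: d = malloc(12) -> d = 16; heap: [0-15 ALLOC][16-27 ALLOC][28-55 FREE]
malloc(34): first-fit scan over [0-15 ALLOC][16-27 ALLOC][28-55 FREE] -> NULL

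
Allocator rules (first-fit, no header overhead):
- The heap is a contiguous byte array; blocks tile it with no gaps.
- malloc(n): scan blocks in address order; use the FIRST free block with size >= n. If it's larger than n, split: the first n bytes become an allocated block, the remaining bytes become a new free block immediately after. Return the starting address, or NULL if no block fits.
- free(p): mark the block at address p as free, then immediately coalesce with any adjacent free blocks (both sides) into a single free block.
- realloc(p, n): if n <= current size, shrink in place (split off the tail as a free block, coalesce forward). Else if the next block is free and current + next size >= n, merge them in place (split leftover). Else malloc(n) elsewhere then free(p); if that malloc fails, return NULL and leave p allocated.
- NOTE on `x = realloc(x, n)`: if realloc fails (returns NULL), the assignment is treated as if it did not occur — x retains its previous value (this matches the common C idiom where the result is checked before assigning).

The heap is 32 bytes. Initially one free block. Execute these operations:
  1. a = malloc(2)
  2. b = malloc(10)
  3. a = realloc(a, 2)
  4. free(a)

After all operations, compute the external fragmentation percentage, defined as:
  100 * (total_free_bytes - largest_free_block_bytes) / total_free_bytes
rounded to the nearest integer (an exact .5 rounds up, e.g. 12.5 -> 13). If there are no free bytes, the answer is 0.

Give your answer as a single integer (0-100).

Op 1: a = malloc(2) -> a = 0; heap: [0-1 ALLOC][2-31 FREE]
Op 2: b = malloc(10) -> b = 2; heap: [0-1 ALLOC][2-11 ALLOC][12-31 FREE]
Op 3: a = realloc(a, 2) -> a = 0; heap: [0-1 ALLOC][2-11 ALLOC][12-31 FREE]
Op 4: free(a) -> (freed a); heap: [0-1 FREE][2-11 ALLOC][12-31 FREE]
Free blocks: [2 20] total_free=22 largest=20 -> 100*(22-20)/22 = 200/22 ≈ 9.091 -> rounds to 9

Answer: 9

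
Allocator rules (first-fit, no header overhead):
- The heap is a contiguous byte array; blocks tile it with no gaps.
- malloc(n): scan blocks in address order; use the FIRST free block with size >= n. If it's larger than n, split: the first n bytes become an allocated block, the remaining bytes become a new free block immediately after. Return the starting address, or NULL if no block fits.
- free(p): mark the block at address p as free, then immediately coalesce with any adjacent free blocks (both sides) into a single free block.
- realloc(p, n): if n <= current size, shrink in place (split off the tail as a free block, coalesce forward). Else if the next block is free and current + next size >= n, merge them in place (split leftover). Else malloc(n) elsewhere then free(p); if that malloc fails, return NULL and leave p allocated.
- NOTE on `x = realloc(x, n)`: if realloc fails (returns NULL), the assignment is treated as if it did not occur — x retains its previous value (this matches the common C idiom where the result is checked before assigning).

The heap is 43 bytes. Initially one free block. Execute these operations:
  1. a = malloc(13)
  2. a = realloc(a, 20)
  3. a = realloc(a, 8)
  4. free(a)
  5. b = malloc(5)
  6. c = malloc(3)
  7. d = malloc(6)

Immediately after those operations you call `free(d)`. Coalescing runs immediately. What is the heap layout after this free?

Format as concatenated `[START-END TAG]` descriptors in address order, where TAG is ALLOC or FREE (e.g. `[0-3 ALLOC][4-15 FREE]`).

Op 1: a = malloc(13) -> a = 0; heap: [0-12 ALLOC][13-42 FREE]
Op 2: a = realloc(a, 20) -> a = 0; heap: [0-19 ALLOC][20-42 FREE]
Op 3: a = realloc(a, 8) -> a = 0; heap: [0-7 ALLOC][8-42 FREE]
Op 4: free(a) -> (freed a); heap: [0-42 FREE]
Op 5: b = malloc(5) -> b = 0; heap: [0-4 ALLOC][5-42 FREE]
Op 6: c = malloc(3) -> c = 5; heap: [0-4 ALLOC][5-7 ALLOC][8-42 FREE]
Op 7: d = malloc(6) -> d = 8; heap: [0-4 ALLOC][5-7 ALLOC][8-13 ALLOC][14-42 FREE]
free(d): d = 8 -> block [8-13 ALLOC]; mark free, coalesce with adjacent free neighbors -> [0-4 ALLOC][5-7 ALLOC][8-42 FREE]

Answer: [0-4 ALLOC][5-7 ALLOC][8-42 FREE]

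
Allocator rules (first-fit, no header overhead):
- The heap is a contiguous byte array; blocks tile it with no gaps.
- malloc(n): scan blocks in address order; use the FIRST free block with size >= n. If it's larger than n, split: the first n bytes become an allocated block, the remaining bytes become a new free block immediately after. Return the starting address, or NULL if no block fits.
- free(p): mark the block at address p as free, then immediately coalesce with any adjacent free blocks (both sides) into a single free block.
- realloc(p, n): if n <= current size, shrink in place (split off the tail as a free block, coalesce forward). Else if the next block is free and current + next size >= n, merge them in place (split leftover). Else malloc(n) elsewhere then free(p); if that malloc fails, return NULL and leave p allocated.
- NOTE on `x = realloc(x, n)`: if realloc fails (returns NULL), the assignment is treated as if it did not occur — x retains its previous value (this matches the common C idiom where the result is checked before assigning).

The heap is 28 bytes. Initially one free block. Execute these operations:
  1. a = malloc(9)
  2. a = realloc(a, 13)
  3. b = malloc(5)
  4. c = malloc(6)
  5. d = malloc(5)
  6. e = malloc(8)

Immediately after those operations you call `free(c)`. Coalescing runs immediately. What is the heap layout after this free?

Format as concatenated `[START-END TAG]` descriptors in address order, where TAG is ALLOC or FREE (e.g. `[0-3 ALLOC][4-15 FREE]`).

Answer: [0-12 ALLOC][13-17 ALLOC][18-27 FREE]

Derivation:
Op 1: a = malloc(9) -> a = 0; heap: [0-8 ALLOC][9-27 FREE]
Op 2: a = realloc(a, 13) -> a = 0; heap: [0-12 ALLOC][13-27 FREE]
Op 3: b = malloc(5) -> b = 13; heap: [0-12 ALLOC][13-17 ALLOC][18-27 FREE]
Op 4: c = malloc(6) -> c = 18; heap: [0-12 ALLOC][13-17 ALLOC][18-23 ALLOC][24-27 FREE]
Op 5: d = malloc(5) -> d = NULL; heap: [0-12 ALLOC][13-17 ALLOC][18-23 ALLOC][24-27 FREE]
Op 6: e = malloc(8) -> e = NULL; heap: [0-12 ALLOC][13-17 ALLOC][18-23 ALLOC][24-27 FREE]
free(c): c = 18 -> block [18-23 ALLOC]; mark free, coalesce with adjacent free neighbors -> [0-12 ALLOC][13-17 ALLOC][18-27 FREE]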